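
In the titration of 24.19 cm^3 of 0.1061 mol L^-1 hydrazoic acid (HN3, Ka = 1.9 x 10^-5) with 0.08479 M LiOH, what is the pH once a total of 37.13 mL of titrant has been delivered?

11.98

n(acid) = 0.1061 x 0.02419 = 0.002567 mol; n(LiOH) added = 0.08479 x 0.03713 = 0.003148 mol.
Base is in excess by 0.003148 - 0.002567 = 0.0005817 mol in a total volume of 0.06132 L.
[OH^-] = 0.0005817/0.06132 = 0.009486 M, so pOH = 2.02 and pH = 14.00 - 2.02 = 11.98.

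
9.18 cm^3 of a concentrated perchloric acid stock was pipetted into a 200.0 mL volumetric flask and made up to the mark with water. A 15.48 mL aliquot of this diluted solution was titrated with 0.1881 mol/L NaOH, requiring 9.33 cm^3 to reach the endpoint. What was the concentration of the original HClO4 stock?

2.47 M

n(NaOH) = 0.1881 x 0.009330 = 0.001755 mol.
n(HClO4) in the aliquot = 0.001755 mol.
[diluted HClO4] = 0.001755 / 0.01548 = 0.1134 M.
Dilution factor = 200.0/9.180 = 21.79, so [stock] = 0.1134 x 21.79 = 2.47 M.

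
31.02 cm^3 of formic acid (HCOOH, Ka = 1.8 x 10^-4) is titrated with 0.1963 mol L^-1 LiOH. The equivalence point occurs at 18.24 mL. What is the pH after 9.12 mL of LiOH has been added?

9.12 mL is exactly half the equivalence volume (18.24/2), i.e. the half-equivalence point.
There, n(HA) = n(A^-), so pH = pKa = -log(1.8 x 10^-4) = 3.74.

3.74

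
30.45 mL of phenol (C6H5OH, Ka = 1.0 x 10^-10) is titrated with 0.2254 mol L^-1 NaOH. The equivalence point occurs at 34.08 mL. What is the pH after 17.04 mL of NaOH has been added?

10.00

17.04 mL is exactly half the equivalence volume (34.08/2), i.e. the half-equivalence point.
There, n(HA) = n(A^-), so pH = pKa = -log(1.0 x 10^-10) = 10.00.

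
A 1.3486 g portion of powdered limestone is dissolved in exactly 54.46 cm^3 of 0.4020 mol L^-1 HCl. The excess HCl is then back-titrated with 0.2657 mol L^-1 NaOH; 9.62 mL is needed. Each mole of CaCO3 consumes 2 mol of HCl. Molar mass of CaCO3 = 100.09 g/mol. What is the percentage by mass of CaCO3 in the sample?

71.8%

Total n(HCl) added = 0.4020 x 0.05446 = 0.02189 mol.
n(NaOH) used = 0.2657 x 0.009620 = 0.002556 mol, which equals the excess n(HCl).
So n(HCl) consumed by the sample = 0.02189 - 0.002556 = 0.01934 mol.
n(CaCO3) = 0.01934 / 2 = 0.009668 mol.
mass CaCO3 = 0.009668 x 100.09 = 0.9677 g, so %CaCO3 = 0.9677/1.3486 x 100 = 71.8%.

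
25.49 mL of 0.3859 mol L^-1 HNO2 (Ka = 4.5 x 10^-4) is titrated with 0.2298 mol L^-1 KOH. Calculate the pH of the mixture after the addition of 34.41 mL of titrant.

Initial n(HNO2) = 0.3859 x 0.02549 = 0.009837 mol.
n(KOH) added = 0.2298 x 0.03441 = 0.007907 mol, converting that many moles of HNO2 to NO2-.
Remaining n(HNO2) = 0.001929 mol; n(NO2-) = 0.007907 mol.
By Henderson-Hasselbalch, pH = pKa + log([A^-]/[HA]) = 3.35 + log(0.007907/0.001929) = 3.35 + (+0.61) = 3.96.

3.96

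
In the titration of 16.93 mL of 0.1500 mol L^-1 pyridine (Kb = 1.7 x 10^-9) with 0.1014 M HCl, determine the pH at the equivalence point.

n(C5H5N) = 0.1500 x 0.01693 = 0.002539 mol; V(HCl) at equivalence = 0.002539/0.1014 = 0.02504 L.
At equivalence the base is fully converted to C5H5NH+; total volume = 0.04197 L, so [C5H5NH+] = 0.002539/0.04197 = 0.06050 M.
Ka(C5H5NH+) = Kw/Kb = 1.0e-14 / 1.7 x 10^-9 = 5.88e-6.
[H^+] = sqrt(Ka x [C5H5NH+]) = sqrt(5.88e-6 x 0.06050) = 0.000597 M.
pH = -log(0.000597) = 3.22.

3.22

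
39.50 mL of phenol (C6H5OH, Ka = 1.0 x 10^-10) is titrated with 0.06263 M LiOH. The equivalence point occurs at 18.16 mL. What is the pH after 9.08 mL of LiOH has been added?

9.08 mL is exactly half the equivalence volume (18.16/2), i.e. the half-equivalence point.
There, n(HA) = n(A^-), so pH = pKa = -log(1.0 x 10^-10) = 10.00.

10.00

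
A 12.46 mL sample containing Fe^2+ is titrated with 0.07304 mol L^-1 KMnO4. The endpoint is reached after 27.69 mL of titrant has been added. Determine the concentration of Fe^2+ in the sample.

0.812 M

n(KMnO4) = 0.07304 x 0.02769 = 0.002022 mol.
From the balanced equation, 1 mol KMnO4 reacts with 5 mol Fe^2+, so n(Fe^2+) = 0.002022 x 5/1 = 0.01011 mol.
[Fe^2+] = 0.01011 / 0.01246 L = 0.812 M.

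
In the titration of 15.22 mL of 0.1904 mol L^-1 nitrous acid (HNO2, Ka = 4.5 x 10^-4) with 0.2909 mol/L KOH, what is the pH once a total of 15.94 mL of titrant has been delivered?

n(acid) = 0.1904 x 0.01522 = 0.002898 mol; n(KOH) added = 0.2909 x 0.01594 = 0.004637 mol.
Base is in excess by 0.004637 - 0.002898 = 0.001739 mol in a total volume of 0.03116 L.
[OH^-] = 0.001739/0.03116 = 0.05581 M, so pOH = 1.25 and pH = 14.00 - 1.25 = 12.75.

12.75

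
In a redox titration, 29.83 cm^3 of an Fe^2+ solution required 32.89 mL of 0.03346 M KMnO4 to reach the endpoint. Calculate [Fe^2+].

n(KMnO4) = 0.03346 x 0.03289 = 0.001100 mol.
From the balanced equation, 1 mol KMnO4 reacts with 5 mol Fe^2+, so n(Fe^2+) = 0.001100 x 5/1 = 0.005502 mol.
[Fe^2+] = 0.005502 / 0.02983 L = 0.184 M.

0.184 M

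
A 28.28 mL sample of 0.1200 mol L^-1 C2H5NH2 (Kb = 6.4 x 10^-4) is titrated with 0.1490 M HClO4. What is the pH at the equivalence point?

5.99

n(C2H5NH2) = 0.1200 x 0.02828 = 0.003394 mol; V(HClO4) at equivalence = 0.003394/0.1490 = 0.02278 L.
At equivalence the base is fully converted to C2H5NH3+; total volume = 0.05106 L, so [C2H5NH3+] = 0.003394/0.05106 = 0.06647 M.
Ka(C2H5NH3+) = Kw/Kb = 1.0e-14 / 6.4 x 10^-4 = 1.56e-11.
[H^+] = sqrt(Ka x [C2H5NH3+]) = sqrt(1.56e-11 x 0.06647) = 1.02e-6 M.
pH = -log(1.02e-6) = 5.99.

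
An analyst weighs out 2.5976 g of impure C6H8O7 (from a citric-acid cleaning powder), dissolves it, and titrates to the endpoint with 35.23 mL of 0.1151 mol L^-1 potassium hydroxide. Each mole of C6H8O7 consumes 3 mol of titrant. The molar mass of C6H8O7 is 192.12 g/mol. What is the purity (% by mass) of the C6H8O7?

n(KOH) = 0.1151 x 0.03523 = 0.004055 mol.
n(C6H8O7) = 0.004055 / 3 = 0.001352 mol.
mass of C6H8O7 = 0.001352 x 192.12 = 0.2597 g.
% purity = 0.2597 / 2.5976 x 100 = 10.0%.

10.0%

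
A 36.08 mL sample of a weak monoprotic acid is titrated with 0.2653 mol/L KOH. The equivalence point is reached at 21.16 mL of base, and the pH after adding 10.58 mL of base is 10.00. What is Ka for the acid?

10.58 mL is half of the equivalence volume, so this is the half-equivalence point where [HA] = [A^-].
At half-equivalence pH = pKa, so pKa = 10.00.
Ka = 10^(-10.00) = 1.0 x 10^-10.

1.0 x 10^-10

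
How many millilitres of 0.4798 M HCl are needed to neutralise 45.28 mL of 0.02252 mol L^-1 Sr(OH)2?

4.25 mL

n(Sr(OH)2) = 0.02252 mol/L x 0.04528 L = 0.001020 mol.
The neutralisation is 1 Sr(OH)2 : 2 HCl, so n(HCl) = 0.001020 x 2/1 = 0.002039 mol.
V(HCl) = 0.002039 / 0.4798 = 0.004251 L = 4.25 mL.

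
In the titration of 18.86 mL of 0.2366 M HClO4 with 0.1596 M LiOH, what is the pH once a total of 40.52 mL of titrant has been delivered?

12.53

n(acid) = 0.2366 x 0.01886 = 0.004462 mol; n(LiOH) added = 0.1596 x 0.04052 = 0.006467 mol.
Base is in excess by 0.006467 - 0.004462 = 0.002005 mol in a total volume of 0.05938 L.
[OH^-] = 0.002005/0.05938 = 0.03376 M, so pOH = 1.47 and pH = 14.00 - 1.47 = 12.53.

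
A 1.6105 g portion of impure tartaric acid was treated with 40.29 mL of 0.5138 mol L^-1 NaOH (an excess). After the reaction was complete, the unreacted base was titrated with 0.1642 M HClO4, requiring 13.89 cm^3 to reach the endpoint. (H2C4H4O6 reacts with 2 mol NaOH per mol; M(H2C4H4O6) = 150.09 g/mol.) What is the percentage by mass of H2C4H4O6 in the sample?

Total n(NaOH) added = 0.5138 x 0.04029 = 0.02070 mol.
n(HClO4) used = 0.1642 x 0.01389 = 0.002281 mol, which equals the excess n(NaOH).
So n(NaOH) consumed by the sample = 0.02070 - 0.002281 = 0.01842 mol.
n(H2C4H4O6) = 0.01842 / 2 = 0.009210 mol.
mass H2C4H4O6 = 0.009210 x 150.09 = 1.382 g, so %H2C4H4O6 = 1.382/1.6105 x 100 = 85.8%.

85.8%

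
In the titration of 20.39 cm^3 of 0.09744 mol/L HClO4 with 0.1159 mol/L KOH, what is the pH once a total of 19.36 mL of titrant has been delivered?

n(acid) = 0.09744 x 0.02039 = 0.001987 mol; n(KOH) added = 0.1159 x 0.01936 = 0.002244 mol.
Base is in excess by 0.002244 - 0.001987 = 0.0002570 mol in a total volume of 0.03975 L.
[OH^-] = 0.0002570/0.03975 = 0.006466 M, so pOH = 2.19 and pH = 14.00 - 2.19 = 11.81.

11.81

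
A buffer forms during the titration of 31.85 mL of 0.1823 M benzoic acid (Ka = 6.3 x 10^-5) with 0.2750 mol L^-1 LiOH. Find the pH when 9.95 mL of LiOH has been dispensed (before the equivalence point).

4.15

Initial n(C6H5COOH) = 0.1823 x 0.03185 = 0.005806 mol.
n(LiOH) added = 0.2750 x 0.009950 = 0.002736 mol, converting that many moles of C6H5COOH to C6H5COO-.
Remaining n(C6H5COOH) = 0.003070 mol; n(C6H5COO-) = 0.002736 mol.
By Henderson-Hasselbalch, pH = pKa + log([A^-]/[HA]) = 4.20 + log(0.002736/0.003070) = 4.20 + (-0.05) = 4.15.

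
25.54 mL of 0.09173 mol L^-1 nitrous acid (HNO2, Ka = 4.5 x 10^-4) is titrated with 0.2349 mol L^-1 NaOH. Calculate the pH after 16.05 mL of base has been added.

12.54

n(acid) = 0.09173 x 0.02554 = 0.002343 mol; n(NaOH) added = 0.2349 x 0.01605 = 0.003770 mol.
Base is in excess by 0.003770 - 0.002343 = 0.001427 mol in a total volume of 0.04159 L.
[OH^-] = 0.001427/0.04159 = 0.03432 M, so pOH = 1.46 and pH = 14.00 - 1.46 = 12.54.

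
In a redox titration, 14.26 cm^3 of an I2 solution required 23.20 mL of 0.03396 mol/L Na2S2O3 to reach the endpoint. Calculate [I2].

n(Na2S2O3) = 0.03396 x 0.02320 = 0.0007879 mol.
From the balanced equation, 2 mol Na2S2O3 reacts with 1 mol I2, so n(I2) = 0.0007879 x 1/2 = 0.0003939 mol.
[I2] = 0.0003939 / 0.01426 L = 0.0276 M.

0.0276 M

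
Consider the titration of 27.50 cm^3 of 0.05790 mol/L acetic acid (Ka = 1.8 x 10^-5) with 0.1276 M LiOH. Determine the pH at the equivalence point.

8.67

n(CH3COOH) = 0.05790 x 0.02750 = 0.001592 mol; V(LiOH) at equivalence = 0.001592/0.1276 = 0.01248 L.
At equivalence all the acid is converted to CH3COO-; total volume = 0.02750 + 0.01248 = 0.03998 L, so [CH3COO-] = 0.001592/0.03998 = 0.03983 M.
Kb = Kw/Ka = 1.0e-14 / 1.8 x 10^-5 = 5.56e-10.
[OH^-] = sqrt(Kb x [CH3COO-]) = sqrt(5.56e-10 x 0.03983) = 4.70e-6 M.
pOH = 5.33, so pH = 14.00 - 5.33 = 8.67.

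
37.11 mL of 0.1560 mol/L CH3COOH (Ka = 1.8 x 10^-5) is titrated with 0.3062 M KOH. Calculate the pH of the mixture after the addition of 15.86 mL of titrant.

Initial n(CH3COOH) = 0.1560 x 0.03711 = 0.005789 mol.
n(KOH) added = 0.3062 x 0.01586 = 0.004856 mol, converting that many moles of CH3COOH to CH3COO-.
Remaining n(CH3COOH) = 0.0009328 mol; n(CH3COO-) = 0.004856 mol.
By Henderson-Hasselbalch, pH = pKa + log([A^-]/[HA]) = 4.74 + log(0.004856/0.0009328) = 4.74 + (+0.72) = 5.46.

5.46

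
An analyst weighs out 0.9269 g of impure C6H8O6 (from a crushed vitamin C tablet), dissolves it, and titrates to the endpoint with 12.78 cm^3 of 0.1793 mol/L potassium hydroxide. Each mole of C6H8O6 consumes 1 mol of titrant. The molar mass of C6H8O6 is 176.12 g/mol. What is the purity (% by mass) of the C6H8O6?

43.5%

n(KOH) = 0.1793 x 0.01278 = 0.002291 mol.
n(C6H8O6) = 0.002291 / 1 = 0.002291 mol.
mass of C6H8O6 = 0.002291 x 176.12 = 0.4036 g.
% purity = 0.4036 / 0.9269 x 100 = 43.5%.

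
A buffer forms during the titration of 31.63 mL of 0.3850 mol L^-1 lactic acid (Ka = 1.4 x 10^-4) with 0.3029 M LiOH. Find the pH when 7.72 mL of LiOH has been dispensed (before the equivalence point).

3.23

Initial n(HC3H5O3) = 0.3850 x 0.03163 = 0.01218 mol.
n(LiOH) added = 0.3029 x 0.007720 = 0.002338 mol, converting that many moles of HC3H5O3 to C3H5O3-.
Remaining n(HC3H5O3) = 0.009839 mol; n(C3H5O3-) = 0.002338 mol.
By Henderson-Hasselbalch, pH = pKa + log([A^-]/[HA]) = 3.85 + log(0.002338/0.009839) = 3.85 + (-0.62) = 3.23.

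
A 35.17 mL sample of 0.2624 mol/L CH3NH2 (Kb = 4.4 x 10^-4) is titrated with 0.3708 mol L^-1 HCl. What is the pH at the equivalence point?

5.73

n(CH3NH2) = 0.2624 x 0.03517 = 0.009229 mol; V(HCl) at equivalence = 0.009229/0.3708 = 0.02489 L.
At equivalence the base is fully converted to CH3NH3+; total volume = 0.06006 L, so [CH3NH3+] = 0.009229/0.06006 = 0.1537 M.
Ka(CH3NH3+) = Kw/Kb = 1.0e-14 / 4.4 x 10^-4 = 2.27e-11.
[H^+] = sqrt(Ka x [CH3NH3+]) = sqrt(2.27e-11 x 0.1537) = 1.87e-6 M.
pH = -log(1.87e-6) = 5.73.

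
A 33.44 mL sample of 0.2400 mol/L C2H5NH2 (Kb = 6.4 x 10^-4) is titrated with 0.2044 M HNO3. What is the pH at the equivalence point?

n(C2H5NH2) = 0.2400 x 0.03344 = 0.008026 mol; V(HNO3) at equivalence = 0.008026/0.2044 = 0.03926 L.
At equivalence the base is fully converted to C2H5NH3+; total volume = 0.07270 L, so [C2H5NH3+] = 0.008026/0.07270 = 0.1104 M.
Ka(C2H5NH3+) = Kw/Kb = 1.0e-14 / 6.4 x 10^-4 = 1.56e-11.
[H^+] = sqrt(Ka x [C2H5NH3+]) = sqrt(1.56e-11 x 0.1104) = 1.31e-6 M.
pH = -log(1.31e-6) = 5.88.

5.88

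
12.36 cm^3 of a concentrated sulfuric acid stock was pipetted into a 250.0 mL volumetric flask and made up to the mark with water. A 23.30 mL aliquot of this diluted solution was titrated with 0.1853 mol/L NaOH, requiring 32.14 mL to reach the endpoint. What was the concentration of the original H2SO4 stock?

2.58 M

n(NaOH) = 0.1853 x 0.03214 = 0.005956 mol.
n(H2SO4) in the aliquot = 0.005956 x 1/2 = 0.002978 mol.
[diluted H2SO4] = 0.002978 / 0.02330 = 0.1278 M.
Dilution factor = 250.0/12.36 = 20.23, so [stock] = 0.1278 x 20.23 = 2.58 M.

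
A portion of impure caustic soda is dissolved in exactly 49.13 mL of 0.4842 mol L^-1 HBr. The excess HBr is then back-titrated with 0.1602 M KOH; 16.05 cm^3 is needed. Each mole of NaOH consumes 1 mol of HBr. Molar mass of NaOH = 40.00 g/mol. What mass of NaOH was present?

Total n(HBr) added = 0.4842 x 0.04913 = 0.02379 mol.
n(KOH) used = 0.1602 x 0.01605 = 0.002571 mol, which equals the excess n(HBr).
So n(HBr) consumed by the sample = 0.02379 - 0.002571 = 0.02122 mol.
n(NaOH) = 0.02122 / 1 = 0.02122 mol.
mass = 0.02122 mol x 40.00 g/mol = 0.849 g.

0.849 g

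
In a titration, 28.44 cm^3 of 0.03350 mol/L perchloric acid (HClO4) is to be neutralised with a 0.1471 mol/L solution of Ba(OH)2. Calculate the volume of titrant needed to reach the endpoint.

n(HClO4) = 0.03350 mol/L x 0.02844 L = 0.0009527 mol.
The neutralisation is 2 HClO4 : 1 Ba(OH)2, so n(Ba(OH)2) = 0.0009527 x 1/2 = 0.0004764 mol.
V(Ba(OH)2) = 0.0004764 / 0.1471 = 0.003238 L = 3.24 mL.

3.24 mL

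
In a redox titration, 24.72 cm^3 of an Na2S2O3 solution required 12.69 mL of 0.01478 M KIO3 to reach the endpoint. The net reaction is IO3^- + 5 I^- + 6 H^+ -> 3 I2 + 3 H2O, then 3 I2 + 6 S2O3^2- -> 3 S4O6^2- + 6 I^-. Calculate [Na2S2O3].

0.0455 M

n(KIO3) = 0.01478 x 0.01269 = 0.0001876 mol.
From the balanced equation, 1 mol KIO3 reacts with 6 mol Na2S2O3, so n(Na2S2O3) = 0.0001876 x 6/1 = 0.001125 mol.
[Na2S2O3] = 0.001125 / 0.02472 L = 0.0455 M.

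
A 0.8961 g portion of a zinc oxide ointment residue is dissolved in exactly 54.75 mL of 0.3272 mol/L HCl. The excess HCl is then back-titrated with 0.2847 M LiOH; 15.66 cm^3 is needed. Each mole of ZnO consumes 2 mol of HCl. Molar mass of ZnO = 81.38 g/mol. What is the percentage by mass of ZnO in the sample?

Total n(HCl) added = 0.3272 x 0.05475 = 0.01791 mol.
n(LiOH) used = 0.2847 x 0.01566 = 0.004458 mol, which equals the excess n(HCl).
So n(HCl) consumed by the sample = 0.01791 - 0.004458 = 0.01346 mol.
n(ZnO) = 0.01346 / 2 = 0.006728 mol.
mass ZnO = 0.006728 x 81.38 = 0.5475 g, so %ZnO = 0.5475/0.8961 x 100 = 61.1%.

61.1%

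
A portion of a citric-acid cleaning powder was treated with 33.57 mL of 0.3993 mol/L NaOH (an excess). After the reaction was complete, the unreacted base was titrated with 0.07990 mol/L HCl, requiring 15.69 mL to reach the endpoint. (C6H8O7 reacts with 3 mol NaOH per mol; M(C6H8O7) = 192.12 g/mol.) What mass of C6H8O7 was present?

0.778 g

Total n(NaOH) added = 0.3993 x 0.03357 = 0.01340 mol.
n(HCl) used = 0.07990 x 0.01569 = 0.001254 mol, which equals the excess n(NaOH).
So n(NaOH) consumed by the sample = 0.01340 - 0.001254 = 0.01215 mol.
n(C6H8O7) = 0.01215 / 3 = 0.004050 mol.
mass = 0.004050 mol x 192.12 g/mol = 0.778 g.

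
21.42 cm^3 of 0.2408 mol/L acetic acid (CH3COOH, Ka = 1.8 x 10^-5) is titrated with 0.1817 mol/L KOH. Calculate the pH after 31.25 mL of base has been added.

n(acid) = 0.2408 x 0.02142 = 0.005158 mol; n(KOH) added = 0.1817 x 0.03125 = 0.005678 mol.
Base is in excess by 0.005678 - 0.005158 = 0.0005202 mol in a total volume of 0.05267 L.
[OH^-] = 0.0005202/0.05267 = 0.009876 M, so pOH = 2.01 and pH = 14.00 - 2.01 = 11.99.

11.99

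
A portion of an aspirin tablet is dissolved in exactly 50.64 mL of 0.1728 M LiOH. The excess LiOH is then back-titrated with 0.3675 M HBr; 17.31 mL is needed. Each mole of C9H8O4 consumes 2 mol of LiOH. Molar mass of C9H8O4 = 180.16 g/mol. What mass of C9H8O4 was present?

0.215 g

Total n(LiOH) added = 0.1728 x 0.05064 = 0.008751 mol.
n(HBr) used = 0.3675 x 0.01731 = 0.006361 mol, which equals the excess n(LiOH).
So n(LiOH) consumed by the sample = 0.008751 - 0.006361 = 0.002389 mol.
n(C9H8O4) = 0.002389 / 2 = 0.001195 mol.
mass = 0.001195 mol x 180.16 g/mol = 0.215 g.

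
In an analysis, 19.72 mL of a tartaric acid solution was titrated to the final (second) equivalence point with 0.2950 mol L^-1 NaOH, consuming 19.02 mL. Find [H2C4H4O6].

n(NaOH) = 0.2950 x 0.01902 = 0.005611 mol.
At the final (second) equivalence point, 2 mol OH^- react per mol H2C4H4O6, so n(H2C4H4O6) = 0.005611 / 2 = 0.002805 mol.
[H2C4H4O6] = 0.002805 / 0.01972 L = 0.142 M.

0.142 M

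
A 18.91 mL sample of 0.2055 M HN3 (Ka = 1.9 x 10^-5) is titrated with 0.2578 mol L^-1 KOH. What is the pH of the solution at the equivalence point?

8.89

n(HN3) = 0.2055 x 0.01891 = 0.003886 mol; V(KOH) at equivalence = 0.003886/0.2578 = 0.01507 L.
At equivalence all the acid is converted to N3-; total volume = 0.01891 + 0.01507 = 0.03398 L, so [N3-] = 0.003886/0.03398 = 0.1143 M.
Kb = Kw/Ka = 1.0e-14 / 1.9 x 10^-5 = 5.26e-10.
[OH^-] = sqrt(Kb x [N3-]) = sqrt(5.26e-10 x 0.1143) = 7.76e-6 M.
pOH = 5.11, so pH = 14.00 - 5.11 = 8.89.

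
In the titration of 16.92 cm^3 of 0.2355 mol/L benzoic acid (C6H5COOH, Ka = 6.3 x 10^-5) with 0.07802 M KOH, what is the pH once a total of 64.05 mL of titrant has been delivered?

n(acid) = 0.2355 x 0.01692 = 0.003985 mol; n(KOH) added = 0.07802 x 0.06405 = 0.004997 mol.
Base is in excess by 0.004997 - 0.003985 = 0.001013 mol in a total volume of 0.08097 L.
[OH^-] = 0.001013/0.08097 = 0.01250 M, so pOH = 1.90 and pH = 14.00 - 1.90 = 12.10.

12.10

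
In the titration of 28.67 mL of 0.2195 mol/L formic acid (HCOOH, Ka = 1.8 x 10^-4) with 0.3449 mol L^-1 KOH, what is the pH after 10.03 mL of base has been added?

Initial n(HCOOH) = 0.2195 x 0.02867 = 0.006293 mol.
n(KOH) added = 0.3449 x 0.01003 = 0.003459 mol, converting that many moles of HCOOH to HCOO-.
Remaining n(HCOOH) = 0.002834 mol; n(HCOO-) = 0.003459 mol.
By Henderson-Hasselbalch, pH = pKa + log([A^-]/[HA]) = 3.74 + log(0.003459/0.002834) = 3.74 + (+0.09) = 3.83.

3.83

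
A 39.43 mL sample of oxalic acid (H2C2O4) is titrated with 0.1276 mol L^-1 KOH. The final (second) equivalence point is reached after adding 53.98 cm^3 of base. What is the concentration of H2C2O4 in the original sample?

0.0873 M

n(KOH) = 0.1276 x 0.05398 = 0.006888 mol.
At the final (second) equivalence point, 2 mol OH^- react per mol H2C2O4, so n(H2C2O4) = 0.006888 / 2 = 0.003444 mol.
[H2C2O4] = 0.003444 / 0.03943 L = 0.0873 M.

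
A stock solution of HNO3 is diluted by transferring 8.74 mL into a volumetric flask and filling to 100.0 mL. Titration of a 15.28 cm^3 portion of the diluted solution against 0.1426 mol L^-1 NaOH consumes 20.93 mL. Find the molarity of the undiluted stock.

n(NaOH) = 0.1426 x 0.02093 = 0.002985 mol.
n(HNO3) in the aliquot = 0.002985 mol.
[diluted HNO3] = 0.002985 / 0.01528 = 0.1953 M.
Dilution factor = 100.0/8.740 = 11.44, so [stock] = 0.1953 x 11.44 = 2.23 M.

2.23 M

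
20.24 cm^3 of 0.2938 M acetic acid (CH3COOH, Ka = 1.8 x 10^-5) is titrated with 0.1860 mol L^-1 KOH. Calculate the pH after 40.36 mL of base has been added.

12.41

n(acid) = 0.2938 x 0.02024 = 0.005947 mol; n(KOH) added = 0.1860 x 0.04036 = 0.007507 mol.
Base is in excess by 0.007507 - 0.005947 = 0.001560 mol in a total volume of 0.06060 L.
[OH^-] = 0.001560/0.06060 = 0.02575 M, so pOH = 1.59 and pH = 14.00 - 1.59 = 12.41.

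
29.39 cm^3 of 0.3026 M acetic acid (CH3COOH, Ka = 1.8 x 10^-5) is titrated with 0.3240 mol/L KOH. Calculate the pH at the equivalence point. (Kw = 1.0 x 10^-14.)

n(CH3COOH) = 0.3026 x 0.02939 = 0.008893 mol; V(KOH) at equivalence = 0.008893/0.3240 = 0.02745 L.
At equivalence all the acid is converted to CH3COO-; total volume = 0.02939 + 0.02745 = 0.05684 L, so [CH3COO-] = 0.008893/0.05684 = 0.1565 M.
Kb = Kw/Ka = 1.0e-14 / 1.8 x 10^-5 = 5.56e-10.
[OH^-] = sqrt(Kb x [CH3COO-]) = sqrt(5.56e-10 x 0.1565) = 9.32e-6 M.
pOH = 5.03, so pH = 14.00 - 5.03 = 8.97.

8.97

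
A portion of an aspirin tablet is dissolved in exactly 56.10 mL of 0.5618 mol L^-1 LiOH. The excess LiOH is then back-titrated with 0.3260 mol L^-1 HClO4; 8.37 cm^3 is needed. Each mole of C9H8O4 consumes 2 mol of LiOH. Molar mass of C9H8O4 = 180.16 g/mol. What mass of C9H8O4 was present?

2.59 g

Total n(LiOH) added = 0.5618 x 0.05610 = 0.03152 mol.
n(HClO4) used = 0.3260 x 0.008370 = 0.002729 mol, which equals the excess n(LiOH).
So n(LiOH) consumed by the sample = 0.03152 - 0.002729 = 0.02879 mol.
n(C9H8O4) = 0.02879 / 2 = 0.01439 mol.
mass = 0.01439 mol x 180.16 g/mol = 2.59 g.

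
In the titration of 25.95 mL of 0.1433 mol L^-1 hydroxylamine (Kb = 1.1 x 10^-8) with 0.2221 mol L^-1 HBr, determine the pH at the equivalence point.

n(NH2OH) = 0.1433 x 0.02595 = 0.003719 mol; V(HBr) at equivalence = 0.003719/0.2221 = 0.01674 L.
At equivalence the base is fully converted to NH3OH+; total volume = 0.04269 L, so [NH3OH+] = 0.003719/0.04269 = 0.08710 M.
Ka(NH3OH+) = Kw/Kb = 1.0e-14 / 1.1 x 10^-8 = 9.09e-7.
[H^+] = sqrt(Ka x [NH3OH+]) = sqrt(9.09e-7 x 0.08710) = 0.000281 M.
pH = -log(0.000281) = 3.55.

3.55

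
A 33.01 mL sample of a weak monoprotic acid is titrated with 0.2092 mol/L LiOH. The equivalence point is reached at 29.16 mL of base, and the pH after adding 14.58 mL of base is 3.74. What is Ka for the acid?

1.8 x 10^-4

14.58 mL is half of the equivalence volume, so this is the half-equivalence point where [HA] = [A^-].
At half-equivalence pH = pKa, so pKa = 3.74.
Ka = 10^(-3.74) = 1.8 x 10^-4.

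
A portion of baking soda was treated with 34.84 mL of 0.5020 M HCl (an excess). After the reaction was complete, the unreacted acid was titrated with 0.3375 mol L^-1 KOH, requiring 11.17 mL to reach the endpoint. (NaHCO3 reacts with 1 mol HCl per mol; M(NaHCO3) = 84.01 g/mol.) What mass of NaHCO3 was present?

1.15 g

Total n(HCl) added = 0.5020 x 0.03484 = 0.01749 mol.
n(KOH) used = 0.3375 x 0.01117 = 0.003770 mol, which equals the excess n(HCl).
So n(HCl) consumed by the sample = 0.01749 - 0.003770 = 0.01372 mol.
n(NaHCO3) = 0.01372 / 1 = 0.01372 mol.
mass = 0.01372 mol x 84.01 g/mol = 1.15 g.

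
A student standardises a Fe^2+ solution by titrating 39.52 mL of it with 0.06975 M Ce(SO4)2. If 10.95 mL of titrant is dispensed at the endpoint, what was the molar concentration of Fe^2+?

0.0193 M

n(Ce(SO4)2) = 0.06975 x 0.01095 = 0.0007638 mol.
From the balanced equation, 1 mol Ce(SO4)2 reacts with 1 mol Fe^2+, so n(Fe^2+) = 0.0007638 x 1/1 = 0.0007638 mol.
[Fe^2+] = 0.0007638 / 0.03952 L = 0.0193 M.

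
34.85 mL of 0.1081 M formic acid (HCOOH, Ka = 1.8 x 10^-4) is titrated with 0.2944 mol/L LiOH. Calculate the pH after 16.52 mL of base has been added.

12.33

n(acid) = 0.1081 x 0.03485 = 0.003767 mol; n(LiOH) added = 0.2944 x 0.01652 = 0.004863 mol.
Base is in excess by 0.004863 - 0.003767 = 0.001096 mol in a total volume of 0.05137 L.
[OH^-] = 0.001096/0.05137 = 0.02134 M, so pOH = 1.67 and pH = 14.00 - 1.67 = 12.33.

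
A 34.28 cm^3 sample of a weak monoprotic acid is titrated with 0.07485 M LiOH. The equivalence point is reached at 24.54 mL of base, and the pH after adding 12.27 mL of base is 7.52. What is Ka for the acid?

12.27 mL is half of the equivalence volume, so this is the half-equivalence point where [HA] = [A^-].
At half-equivalence pH = pKa, so pKa = 7.52.
Ka = 10^(-7.52) = 3.0 x 10^-8.

3.0 x 10^-8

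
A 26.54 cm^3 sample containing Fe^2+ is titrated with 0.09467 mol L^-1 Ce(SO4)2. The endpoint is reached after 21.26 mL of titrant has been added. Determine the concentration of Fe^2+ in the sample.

0.0758 M

n(Ce(SO4)2) = 0.09467 x 0.02126 = 0.002013 mol.
From the balanced equation, 1 mol Ce(SO4)2 reacts with 1 mol Fe^2+, so n(Fe^2+) = 0.002013 x 1/1 = 0.002013 mol.
[Fe^2+] = 0.002013 / 0.02654 L = 0.0758 M.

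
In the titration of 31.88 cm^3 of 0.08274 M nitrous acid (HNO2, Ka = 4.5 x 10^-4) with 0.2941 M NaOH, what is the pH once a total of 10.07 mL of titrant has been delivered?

11.89

n(acid) = 0.08274 x 0.03188 = 0.002638 mol; n(NaOH) added = 0.2941 x 0.01007 = 0.002962 mol.
Base is in excess by 0.002962 - 0.002638 = 0.0003238 mol in a total volume of 0.04195 L.
[OH^-] = 0.0003238/0.04195 = 0.007720 M, so pOH = 2.11 and pH = 14.00 - 2.11 = 11.89.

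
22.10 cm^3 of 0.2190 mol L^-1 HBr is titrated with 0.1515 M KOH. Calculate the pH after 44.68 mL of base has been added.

n(acid) = 0.2190 x 0.02210 = 0.004840 mol; n(KOH) added = 0.1515 x 0.04468 = 0.006769 mol.
Base is in excess by 0.006769 - 0.004840 = 0.001929 mol in a total volume of 0.06678 L.
[OH^-] = 0.001929/0.06678 = 0.02889 M, so pOH = 1.54 and pH = 14.00 - 1.54 = 12.46.

12.46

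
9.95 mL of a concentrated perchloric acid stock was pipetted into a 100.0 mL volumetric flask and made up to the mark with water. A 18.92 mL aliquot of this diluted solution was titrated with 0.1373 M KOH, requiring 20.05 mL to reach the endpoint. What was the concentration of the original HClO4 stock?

n(KOH) = 0.1373 x 0.02005 = 0.002753 mol.
n(HClO4) in the aliquot = 0.002753 mol.
[diluted HClO4] = 0.002753 / 0.01892 = 0.1455 M.
Dilution factor = 100.0/9.950 = 10.05, so [stock] = 0.1455 x 10.05 = 1.46 M.

1.46 M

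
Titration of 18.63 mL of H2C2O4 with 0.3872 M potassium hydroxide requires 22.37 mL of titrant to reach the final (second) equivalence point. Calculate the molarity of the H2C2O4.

n(KOH) = 0.3872 x 0.02237 = 0.008662 mol.
At the final (second) equivalence point, 2 mol OH^- react per mol H2C2O4, so n(H2C2O4) = 0.008662 / 2 = 0.004331 mol.
[H2C2O4] = 0.004331 / 0.01863 L = 0.232 M.

0.232 M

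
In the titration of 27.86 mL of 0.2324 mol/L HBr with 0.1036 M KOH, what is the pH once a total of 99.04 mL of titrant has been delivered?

n(acid) = 0.2324 x 0.02786 = 0.006475 mol; n(KOH) added = 0.1036 x 0.09904 = 0.01026 mol.
Base is in excess by 0.01026 - 0.006475 = 0.003786 mol in a total volume of 0.1269 L.
[OH^-] = 0.003786/0.1269 = 0.02983 M, so pOH = 1.53 and pH = 14.00 - 1.53 = 12.47.

12.47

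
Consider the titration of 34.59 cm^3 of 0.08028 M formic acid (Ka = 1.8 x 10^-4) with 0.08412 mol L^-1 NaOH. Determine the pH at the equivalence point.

8.18

n(HCOOH) = 0.08028 x 0.03459 = 0.002777 mol; V(NaOH) at equivalence = 0.002777/0.08412 = 0.03301 L.
At equivalence all the acid is converted to HCOO-; total volume = 0.03459 + 0.03301 = 0.06760 L, so [HCOO-] = 0.002777/0.06760 = 0.04108 M.
Kb = Kw/Ka = 1.0e-14 / 1.8 x 10^-4 = 5.56e-11.
[OH^-] = sqrt(Kb x [HCOO-]) = sqrt(5.56e-11 x 0.04108) = 1.51e-6 M.
pOH = 5.82, so pH = 14.00 - 5.82 = 8.18.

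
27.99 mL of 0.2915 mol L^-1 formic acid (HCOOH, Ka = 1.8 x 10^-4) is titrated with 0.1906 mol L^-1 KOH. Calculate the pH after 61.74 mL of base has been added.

12.60

n(acid) = 0.2915 x 0.02799 = 0.008159 mol; n(KOH) added = 0.1906 x 0.06174 = 0.01177 mol.
Base is in excess by 0.01177 - 0.008159 = 0.003609 mol in a total volume of 0.08973 L.
[OH^-] = 0.003609/0.08973 = 0.04022 M, so pOH = 1.40 and pH = 14.00 - 1.40 = 12.60.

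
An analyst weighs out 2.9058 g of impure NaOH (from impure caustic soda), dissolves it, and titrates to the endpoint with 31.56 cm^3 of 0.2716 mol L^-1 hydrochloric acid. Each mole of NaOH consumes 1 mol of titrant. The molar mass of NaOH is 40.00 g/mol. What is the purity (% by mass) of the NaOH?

n(HCl) = 0.2716 x 0.03156 = 0.008572 mol.
n(NaOH) = 0.008572 / 1 = 0.008572 mol.
mass of NaOH = 0.008572 x 40.00 = 0.3429 g.
% purity = 0.3429 / 2.9058 x 100 = 11.8%.

11.8%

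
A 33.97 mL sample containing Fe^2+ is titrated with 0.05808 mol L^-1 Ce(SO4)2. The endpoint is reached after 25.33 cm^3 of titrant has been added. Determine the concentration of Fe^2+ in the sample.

n(Ce(SO4)2) = 0.05808 x 0.02533 = 0.001471 mol.
From the balanced equation, 1 mol Ce(SO4)2 reacts with 1 mol Fe^2+, so n(Fe^2+) = 0.001471 x 1/1 = 0.001471 mol.
[Fe^2+] = 0.001471 / 0.03397 L = 0.0433 M.

0.0433 M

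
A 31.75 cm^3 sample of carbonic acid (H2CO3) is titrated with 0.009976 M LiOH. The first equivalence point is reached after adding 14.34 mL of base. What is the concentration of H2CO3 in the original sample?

0.00451 M

n(LiOH) = 0.009976 x 0.01434 = 0.0001431 mol.
At the first equivalence point, 1 mol OH^- react per mol H2CO3, so n(H2CO3) = 0.0001431 / 1 = 0.0001431 mol.
[H2CO3] = 0.0001431 / 0.03175 L = 0.00451 M.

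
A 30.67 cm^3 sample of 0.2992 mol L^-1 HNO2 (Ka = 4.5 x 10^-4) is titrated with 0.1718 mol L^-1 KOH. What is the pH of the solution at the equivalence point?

8.19

n(HNO2) = 0.2992 x 0.03067 = 0.009176 mol; V(KOH) at equivalence = 0.009176/0.1718 = 0.05341 L.
At equivalence all the acid is converted to NO2-; total volume = 0.03067 + 0.05341 = 0.08408 L, so [NO2-] = 0.009176/0.08408 = 0.1091 M.
Kb = Kw/Ka = 1.0e-14 / 4.5 x 10^-4 = 2.22e-11.
[OH^-] = sqrt(Kb x [NO2-]) = sqrt(2.22e-11 x 0.1091) = 1.56e-6 M.
pOH = 5.81, so pH = 14.00 - 5.81 = 8.19.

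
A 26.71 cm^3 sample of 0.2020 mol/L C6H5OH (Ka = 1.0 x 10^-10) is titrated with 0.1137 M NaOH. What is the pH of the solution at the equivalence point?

n(C6H5OH) = 0.2020 x 0.02671 = 0.005395 mol; V(NaOH) at equivalence = 0.005395/0.1137 = 0.04745 L.
At equivalence all the acid is converted to C6H5O-; total volume = 0.02671 + 0.04745 = 0.07416 L, so [C6H5O-] = 0.005395/0.07416 = 0.07275 M.
Kb = Kw/Ka = 1.0e-14 / 1.0 x 10^-10 = 0.000100.
[OH^-] = sqrt(Kb x [C6H5O-]) = sqrt(0.000100 x 0.07275) = 0.00270 M.
pOH = 2.57, so pH = 14.00 - 2.57 = 11.43.

11.43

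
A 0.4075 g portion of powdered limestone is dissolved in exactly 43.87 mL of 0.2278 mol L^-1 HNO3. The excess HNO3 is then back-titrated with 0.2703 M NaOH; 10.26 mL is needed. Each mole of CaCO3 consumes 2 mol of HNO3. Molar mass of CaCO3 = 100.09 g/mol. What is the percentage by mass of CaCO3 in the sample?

88.7%

Total n(HNO3) added = 0.2278 x 0.04387 = 0.009994 mol.
n(NaOH) used = 0.2703 x 0.01026 = 0.002773 mol, which equals the excess n(HNO3).
So n(HNO3) consumed by the sample = 0.009994 - 0.002773 = 0.007220 mol.
n(CaCO3) = 0.007220 / 2 = 0.003610 mol.
mass CaCO3 = 0.003610 x 100.09 = 0.3613 g, so %CaCO3 = 0.3613/0.4075 x 100 = 88.7%.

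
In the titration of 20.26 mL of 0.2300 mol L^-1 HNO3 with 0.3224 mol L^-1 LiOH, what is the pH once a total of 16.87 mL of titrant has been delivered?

n(acid) = 0.2300 x 0.02026 = 0.004660 mol; n(LiOH) added = 0.3224 x 0.01687 = 0.005439 mol.
Base is in excess by 0.005439 - 0.004660 = 0.0007791 mol in a total volume of 0.03713 L.
[OH^-] = 0.0007791/0.03713 = 0.02098 M, so pOH = 1.68 and pH = 14.00 - 1.68 = 12.32.

12.32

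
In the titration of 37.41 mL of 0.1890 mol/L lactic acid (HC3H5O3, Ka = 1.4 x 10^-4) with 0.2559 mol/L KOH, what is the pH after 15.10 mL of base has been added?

3.93

Initial n(HC3H5O3) = 0.1890 x 0.03741 = 0.007070 mol.
n(KOH) added = 0.2559 x 0.01510 = 0.003864 mol, converting that many moles of HC3H5O3 to C3H5O3-.
Remaining n(HC3H5O3) = 0.003206 mol; n(C3H5O3-) = 0.003864 mol.
By Henderson-Hasselbalch, pH = pKa + log([A^-]/[HA]) = 3.85 + log(0.003864/0.003206) = 3.85 + (+0.08) = 3.93.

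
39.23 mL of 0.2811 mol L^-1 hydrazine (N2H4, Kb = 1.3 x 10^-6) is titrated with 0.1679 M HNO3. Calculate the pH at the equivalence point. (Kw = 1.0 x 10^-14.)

n(N2H4) = 0.2811 x 0.03923 = 0.01103 mol; V(HNO3) at equivalence = 0.01103/0.1679 = 0.06568 L.
At equivalence the base is fully converted to N2H5+; total volume = 0.1049 L, so [N2H5+] = 0.01103/0.1049 = 0.1051 M.
Ka(N2H5+) = Kw/Kb = 1.0e-14 / 1.3 x 10^-6 = 7.69e-9.
[H^+] = sqrt(Ka x [N2H5+]) = sqrt(7.69e-9 x 0.1051) = 2.84e-5 M.
pH = -log(2.84e-5) = 4.55.

4.55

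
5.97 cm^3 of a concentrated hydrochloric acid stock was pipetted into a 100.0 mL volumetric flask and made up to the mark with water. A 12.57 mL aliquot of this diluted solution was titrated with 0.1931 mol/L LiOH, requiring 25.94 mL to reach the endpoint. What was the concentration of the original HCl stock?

6.67 M

n(LiOH) = 0.1931 x 0.02594 = 0.005009 mol.
n(HCl) in the aliquot = 0.005009 mol.
[diluted HCl] = 0.005009 / 0.01257 = 0.3985 M.
Dilution factor = 100.0/5.970 = 16.75, so [stock] = 0.3985 x 16.75 = 6.67 M.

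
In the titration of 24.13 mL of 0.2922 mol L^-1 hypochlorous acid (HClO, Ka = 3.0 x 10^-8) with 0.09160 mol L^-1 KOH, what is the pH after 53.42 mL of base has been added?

7.88

Initial n(HClO) = 0.2922 x 0.02413 = 0.007051 mol.
n(KOH) added = 0.09160 x 0.05342 = 0.004893 mol, converting that many moles of HClO to ClO-.
Remaining n(HClO) = 0.002158 mol; n(ClO-) = 0.004893 mol.
By Henderson-Hasselbalch, pH = pKa + log([A^-]/[HA]) = 7.52 + log(0.004893/0.002158) = 7.52 + (+0.36) = 7.88.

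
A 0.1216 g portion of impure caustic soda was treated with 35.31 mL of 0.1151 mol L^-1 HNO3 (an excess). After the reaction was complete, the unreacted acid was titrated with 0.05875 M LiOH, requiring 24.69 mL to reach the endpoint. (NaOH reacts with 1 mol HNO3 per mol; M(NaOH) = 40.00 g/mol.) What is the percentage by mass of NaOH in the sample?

86.0%

Total n(HNO3) added = 0.1151 x 0.03531 = 0.004064 mol.
n(LiOH) used = 0.05875 x 0.02469 = 0.001451 mol, which equals the excess n(HNO3).
So n(HNO3) consumed by the sample = 0.004064 - 0.001451 = 0.002614 mol.
n(NaOH) = 0.002614 / 1 = 0.002614 mol.
mass NaOH = 0.002614 x 40.00 = 0.1045 g, so %NaOH = 0.1045/0.1216 x 100 = 86.0%.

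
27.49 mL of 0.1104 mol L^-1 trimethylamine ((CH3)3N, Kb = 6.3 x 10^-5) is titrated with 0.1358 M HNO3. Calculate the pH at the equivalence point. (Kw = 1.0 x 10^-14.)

n((CH3)3N) = 0.1104 x 0.02749 = 0.003035 mol; V(HNO3) at equivalence = 0.003035/0.1358 = 0.02235 L.
At equivalence the base is fully converted to (CH3)3NH+; total volume = 0.04984 L, so [(CH3)3NH+] = 0.003035/0.04984 = 0.06089 M.
Ka((CH3)3NH+) = Kw/Kb = 1.0e-14 / 6.3 x 10^-5 = 1.59e-10.
[H^+] = sqrt(Ka x [(CH3)3NH+]) = sqrt(1.59e-10 x 0.06089) = 3.11e-6 M.
pH = -log(3.11e-6) = 5.51.

5.51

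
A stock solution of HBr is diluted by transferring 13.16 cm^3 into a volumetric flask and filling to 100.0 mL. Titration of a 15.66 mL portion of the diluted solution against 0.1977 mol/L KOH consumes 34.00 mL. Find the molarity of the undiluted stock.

n(KOH) = 0.1977 x 0.03400 = 0.006722 mol.
n(HBr) in the aliquot = 0.006722 mol.
[diluted HBr] = 0.006722 / 0.01566 = 0.4292 M.
Dilution factor = 100.0/13.16 = 7.599, so [stock] = 0.4292 x 7.599 = 3.26 M.

3.26 M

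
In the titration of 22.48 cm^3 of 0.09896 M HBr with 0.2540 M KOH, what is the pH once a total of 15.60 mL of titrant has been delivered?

12.66

n(acid) = 0.09896 x 0.02248 = 0.002225 mol; n(KOH) added = 0.2540 x 0.01560 = 0.003962 mol.
Base is in excess by 0.003962 - 0.002225 = 0.001738 mol in a total volume of 0.03808 L.
[OH^-] = 0.001738/0.03808 = 0.04563 M, so pOH = 1.34 and pH = 14.00 - 1.34 = 12.66.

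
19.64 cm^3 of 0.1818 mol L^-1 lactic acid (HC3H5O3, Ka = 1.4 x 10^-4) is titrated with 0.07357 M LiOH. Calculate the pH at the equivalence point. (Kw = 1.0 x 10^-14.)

n(HC3H5O3) = 0.1818 x 0.01964 = 0.003571 mol; V(LiOH) at equivalence = 0.003571/0.07357 = 0.04853 L.
At equivalence all the acid is converted to C3H5O3-; total volume = 0.01964 + 0.04853 = 0.06817 L, so [C3H5O3-] = 0.003571/0.06817 = 0.05238 M.
Kb = Kw/Ka = 1.0e-14 / 1.4 x 10^-4 = 7.14e-11.
[OH^-] = sqrt(Kb x [C3H5O3-]) = sqrt(7.14e-11 x 0.05238) = 1.93e-6 M.
pOH = 5.71, so pH = 14.00 - 5.71 = 8.29.

8.29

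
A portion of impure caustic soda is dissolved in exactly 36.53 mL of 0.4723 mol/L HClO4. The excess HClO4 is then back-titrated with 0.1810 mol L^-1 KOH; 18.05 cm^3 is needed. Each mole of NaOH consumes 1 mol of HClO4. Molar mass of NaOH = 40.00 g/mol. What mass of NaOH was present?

Total n(HClO4) added = 0.4723 x 0.03653 = 0.01725 mol.
n(KOH) used = 0.1810 x 0.01805 = 0.003267 mol, which equals the excess n(HClO4).
So n(HClO4) consumed by the sample = 0.01725 - 0.003267 = 0.01399 mol.
n(NaOH) = 0.01399 / 1 = 0.01399 mol.
mass = 0.01399 mol x 40.00 g/mol = 0.559 g.

0.559 g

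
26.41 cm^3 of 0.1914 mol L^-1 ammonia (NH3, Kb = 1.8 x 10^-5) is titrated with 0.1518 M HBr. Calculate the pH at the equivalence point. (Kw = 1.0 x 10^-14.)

5.16

n(NH3) = 0.1914 x 0.02641 = 0.005055 mol; V(HBr) at equivalence = 0.005055/0.1518 = 0.03330 L.
At equivalence the base is fully converted to NH4+; total volume = 0.05971 L, so [NH4+] = 0.005055/0.05971 = 0.08466 M.
Ka(NH4+) = Kw/Kb = 1.0e-14 / 1.8 x 10^-5 = 5.56e-10.
[H^+] = sqrt(Ka x [NH4+]) = sqrt(5.56e-10 x 0.08466) = 6.86e-6 M.
pH = -log(6.86e-6) = 5.16.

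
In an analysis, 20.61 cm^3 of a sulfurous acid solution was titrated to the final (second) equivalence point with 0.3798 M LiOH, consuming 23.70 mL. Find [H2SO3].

0.218 M

n(LiOH) = 0.3798 x 0.02370 = 0.009001 mol.
At the final (second) equivalence point, 2 mol OH^- react per mol H2SO3, so n(H2SO3) = 0.009001 / 2 = 0.004501 mol.
[H2SO3] = 0.004501 / 0.02061 L = 0.218 M.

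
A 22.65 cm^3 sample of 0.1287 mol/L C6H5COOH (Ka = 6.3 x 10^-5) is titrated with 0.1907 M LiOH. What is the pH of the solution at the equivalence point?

8.54

n(C6H5COOH) = 0.1287 x 0.02265 = 0.002915 mol; V(LiOH) at equivalence = 0.002915/0.1907 = 0.01529 L.
At equivalence all the acid is converted to C6H5COO-; total volume = 0.02265 + 0.01529 = 0.03794 L, so [C6H5COO-] = 0.002915/0.03794 = 0.07684 M.
Kb = Kw/Ka = 1.0e-14 / 6.3 x 10^-5 = 1.59e-10.
[OH^-] = sqrt(Kb x [C6H5COO-]) = sqrt(1.59e-10 x 0.07684) = 3.49e-6 M.
pOH = 5.46, so pH = 14.00 - 5.46 = 8.54.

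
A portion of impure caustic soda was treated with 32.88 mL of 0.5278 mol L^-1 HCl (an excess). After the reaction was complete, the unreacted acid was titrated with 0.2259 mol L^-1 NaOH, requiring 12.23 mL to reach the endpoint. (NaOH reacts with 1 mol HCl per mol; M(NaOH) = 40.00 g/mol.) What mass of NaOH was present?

Total n(HCl) added = 0.5278 x 0.03288 = 0.01735 mol.
n(NaOH) used = 0.2259 x 0.01223 = 0.002763 mol, which equals the excess n(HCl).
So n(HCl) consumed by the sample = 0.01735 - 0.002763 = 0.01459 mol.
n(NaOH) = 0.01459 / 1 = 0.01459 mol.
mass = 0.01459 mol x 40.00 g/mol = 0.584 g.

0.584 g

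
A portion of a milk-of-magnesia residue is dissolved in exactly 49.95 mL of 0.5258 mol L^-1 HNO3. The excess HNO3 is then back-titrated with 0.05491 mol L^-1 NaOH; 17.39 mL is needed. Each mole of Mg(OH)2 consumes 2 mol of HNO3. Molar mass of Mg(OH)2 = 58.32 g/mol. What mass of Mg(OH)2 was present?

Total n(HNO3) added = 0.5258 x 0.04995 = 0.02626 mol.
n(NaOH) used = 0.05491 x 0.01739 = 0.0009549 mol, which equals the excess n(HNO3).
So n(HNO3) consumed by the sample = 0.02626 - 0.0009549 = 0.02531 mol.
n(Mg(OH)2) = 0.02531 / 2 = 0.01265 mol.
mass = 0.01265 mol x 58.32 g/mol = 0.738 g.

0.738 g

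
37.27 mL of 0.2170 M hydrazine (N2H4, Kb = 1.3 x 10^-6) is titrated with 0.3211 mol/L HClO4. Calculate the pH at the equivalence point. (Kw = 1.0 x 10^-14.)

4.50

n(N2H4) = 0.2170 x 0.03727 = 0.008088 mol; V(HClO4) at equivalence = 0.008088/0.3211 = 0.02519 L.
At equivalence the base is fully converted to N2H5+; total volume = 0.06246 L, so [N2H5+] = 0.008088/0.06246 = 0.1295 M.
Ka(N2H5+) = Kw/Kb = 1.0e-14 / 1.3 x 10^-6 = 7.69e-9.
[H^+] = sqrt(Ka x [N2H5+]) = sqrt(7.69e-9 x 0.1295) = 3.16e-5 M.
pH = -log(3.16e-5) = 4.50.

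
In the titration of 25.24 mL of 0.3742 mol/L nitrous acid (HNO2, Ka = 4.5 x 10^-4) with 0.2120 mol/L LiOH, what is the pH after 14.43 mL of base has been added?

3.03

Initial n(HNO2) = 0.3742 x 0.02524 = 0.009445 mol.
n(LiOH) added = 0.2120 x 0.01443 = 0.003059 mol, converting that many moles of HNO2 to NO2-.
Remaining n(HNO2) = 0.006386 mol; n(NO2-) = 0.003059 mol.
By Henderson-Hasselbalch, pH = pKa + log([A^-]/[HA]) = 3.35 + log(0.003059/0.006386) = 3.35 + (-0.32) = 3.03.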